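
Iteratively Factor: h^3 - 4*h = (h + 2)*(h^2 - 2*h) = (h - 2)*(h + 2)*(h)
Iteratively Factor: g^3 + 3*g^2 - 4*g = (g - 1)*(g^2 + 4*g) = g*(g - 1)*(g + 4)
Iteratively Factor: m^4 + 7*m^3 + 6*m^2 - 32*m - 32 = (m + 4)*(m^3 + 3*m^2 - 6*m - 8) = (m + 4)^2*(m^2 - m - 2) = (m - 2)*(m + 4)^2*(m + 1)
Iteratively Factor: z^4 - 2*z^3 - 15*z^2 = (z - 5)*(z^3 + 3*z^2) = (z - 5)*(z + 3)*(z^2) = z*(z - 5)*(z + 3)*(z)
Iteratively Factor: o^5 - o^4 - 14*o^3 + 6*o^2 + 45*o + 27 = (o - 3)*(o^4 + 2*o^3 - 8*o^2 - 18*o - 9) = (o - 3)*(o + 1)*(o^3 + o^2 - 9*o - 9) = (o - 3)*(o + 1)^2*(o^2 - 9) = (o - 3)*(o + 1)^2*(o + 3)*(o - 3)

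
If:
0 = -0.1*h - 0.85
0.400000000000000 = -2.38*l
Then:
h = -8.50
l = -0.17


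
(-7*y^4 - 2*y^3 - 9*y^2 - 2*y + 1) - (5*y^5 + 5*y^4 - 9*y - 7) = -5*y^5 - 12*y^4 - 2*y^3 - 9*y^2 + 7*y + 8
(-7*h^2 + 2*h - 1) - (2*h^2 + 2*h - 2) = 1 - 9*h^2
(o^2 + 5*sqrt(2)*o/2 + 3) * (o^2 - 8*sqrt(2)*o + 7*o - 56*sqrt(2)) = o^4 - 11*sqrt(2)*o^3/2 + 7*o^3 - 77*sqrt(2)*o^2/2 - 37*o^2 - 259*o - 24*sqrt(2)*o - 168*sqrt(2)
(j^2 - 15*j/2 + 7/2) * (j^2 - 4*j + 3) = j^4 - 23*j^3/2 + 73*j^2/2 - 73*j/2 + 21/2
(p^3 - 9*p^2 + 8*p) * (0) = 0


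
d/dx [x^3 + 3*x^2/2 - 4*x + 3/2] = 3*x^2 + 3*x - 4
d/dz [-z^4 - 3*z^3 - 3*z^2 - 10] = z*(-4*z^2 - 9*z - 6)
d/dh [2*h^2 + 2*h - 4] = 4*h + 2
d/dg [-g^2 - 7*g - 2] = -2*g - 7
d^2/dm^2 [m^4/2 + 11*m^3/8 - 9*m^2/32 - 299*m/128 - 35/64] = 6*m^2 + 33*m/4 - 9/16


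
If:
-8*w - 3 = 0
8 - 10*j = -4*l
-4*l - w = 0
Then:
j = 67/80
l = 3/32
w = -3/8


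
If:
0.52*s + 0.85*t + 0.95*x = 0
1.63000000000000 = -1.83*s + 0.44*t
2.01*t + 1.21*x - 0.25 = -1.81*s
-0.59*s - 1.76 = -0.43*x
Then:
No Solution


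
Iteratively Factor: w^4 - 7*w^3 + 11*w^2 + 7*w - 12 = (w - 1)*(w^3 - 6*w^2 + 5*w + 12) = (w - 4)*(w - 1)*(w^2 - 2*w - 3) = (w - 4)*(w - 1)*(w + 1)*(w - 3)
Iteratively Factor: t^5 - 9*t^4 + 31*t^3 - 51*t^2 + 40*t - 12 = (t - 1)*(t^4 - 8*t^3 + 23*t^2 - 28*t + 12) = (t - 2)*(t - 1)*(t^3 - 6*t^2 + 11*t - 6) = (t - 2)^2*(t - 1)*(t^2 - 4*t + 3) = (t - 2)^2*(t - 1)^2*(t - 3)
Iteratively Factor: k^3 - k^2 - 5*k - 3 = (k - 3)*(k^2 + 2*k + 1) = (k - 3)*(k + 1)*(k + 1)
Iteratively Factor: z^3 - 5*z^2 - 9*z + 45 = (z - 3)*(z^2 - 2*z - 15) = (z - 3)*(z + 3)*(z - 5)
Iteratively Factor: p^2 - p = (p - 1)*(p)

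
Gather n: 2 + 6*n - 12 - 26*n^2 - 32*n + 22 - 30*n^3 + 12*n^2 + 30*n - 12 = -30*n^3 - 14*n^2 + 4*n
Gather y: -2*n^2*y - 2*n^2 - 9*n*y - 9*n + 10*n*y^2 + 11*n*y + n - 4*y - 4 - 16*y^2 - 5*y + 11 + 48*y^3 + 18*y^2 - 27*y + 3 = -2*n^2 - 8*n + 48*y^3 + y^2*(10*n + 2) + y*(-2*n^2 + 2*n - 36) + 10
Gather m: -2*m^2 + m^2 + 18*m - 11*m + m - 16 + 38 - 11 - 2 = -m^2 + 8*m + 9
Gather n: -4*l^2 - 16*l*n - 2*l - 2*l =-4*l^2 - 16*l*n - 4*l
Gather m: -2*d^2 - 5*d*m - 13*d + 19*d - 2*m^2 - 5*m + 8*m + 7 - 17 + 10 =-2*d^2 + 6*d - 2*m^2 + m*(3 - 5*d)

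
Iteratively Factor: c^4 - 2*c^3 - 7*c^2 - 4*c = (c - 4)*(c^3 + 2*c^2 + c) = (c - 4)*(c + 1)*(c^2 + c) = (c - 4)*(c + 1)^2*(c)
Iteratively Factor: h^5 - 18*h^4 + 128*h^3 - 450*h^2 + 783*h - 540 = (h - 3)*(h^4 - 15*h^3 + 83*h^2 - 201*h + 180) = (h - 3)^2*(h^3 - 12*h^2 + 47*h - 60) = (h - 5)*(h - 3)^2*(h^2 - 7*h + 12) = (h - 5)*(h - 3)^3*(h - 4)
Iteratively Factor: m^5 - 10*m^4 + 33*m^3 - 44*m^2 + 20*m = (m)*(m^4 - 10*m^3 + 33*m^2 - 44*m + 20) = m*(m - 5)*(m^3 - 5*m^2 + 8*m - 4) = m*(m - 5)*(m - 2)*(m^2 - 3*m + 2) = m*(m - 5)*(m - 2)*(m - 1)*(m - 2)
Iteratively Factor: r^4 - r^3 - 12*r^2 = (r - 4)*(r^3 + 3*r^2) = r*(r - 4)*(r^2 + 3*r) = r*(r - 4)*(r + 3)*(r)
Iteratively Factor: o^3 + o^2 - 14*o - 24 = (o + 2)*(o^2 - o - 12) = (o + 2)*(o + 3)*(o - 4)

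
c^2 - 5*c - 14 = (c - 7)*(c + 2)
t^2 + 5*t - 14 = (t - 2)*(t + 7)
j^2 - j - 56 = (j - 8)*(j + 7)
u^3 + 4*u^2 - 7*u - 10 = (u - 2)*(u + 1)*(u + 5)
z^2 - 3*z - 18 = (z - 6)*(z + 3)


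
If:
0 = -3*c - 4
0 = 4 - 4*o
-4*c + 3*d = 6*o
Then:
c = -4/3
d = 2/9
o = 1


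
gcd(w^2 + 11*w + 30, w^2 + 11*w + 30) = w^2 + 11*w + 30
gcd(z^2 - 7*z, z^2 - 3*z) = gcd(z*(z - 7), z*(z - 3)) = z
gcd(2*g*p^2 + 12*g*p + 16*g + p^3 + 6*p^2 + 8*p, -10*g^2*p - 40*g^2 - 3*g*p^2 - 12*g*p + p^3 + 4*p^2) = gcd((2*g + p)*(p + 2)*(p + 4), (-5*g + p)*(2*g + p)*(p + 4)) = 2*g*p + 8*g + p^2 + 4*p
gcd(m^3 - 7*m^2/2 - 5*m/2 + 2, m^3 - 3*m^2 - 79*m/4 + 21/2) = m - 1/2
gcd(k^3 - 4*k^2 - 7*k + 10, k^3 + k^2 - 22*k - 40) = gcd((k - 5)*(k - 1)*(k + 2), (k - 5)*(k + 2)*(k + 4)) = k^2 - 3*k - 10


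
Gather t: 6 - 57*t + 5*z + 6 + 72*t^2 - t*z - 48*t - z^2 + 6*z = 72*t^2 + t*(-z - 105) - z^2 + 11*z + 12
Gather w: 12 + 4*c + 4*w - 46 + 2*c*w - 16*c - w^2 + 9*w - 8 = -12*c - w^2 + w*(2*c + 13) - 42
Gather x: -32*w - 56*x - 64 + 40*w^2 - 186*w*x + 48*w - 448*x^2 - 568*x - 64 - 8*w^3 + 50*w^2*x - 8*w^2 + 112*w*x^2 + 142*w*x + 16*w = -8*w^3 + 32*w^2 + 32*w + x^2*(112*w - 448) + x*(50*w^2 - 44*w - 624) - 128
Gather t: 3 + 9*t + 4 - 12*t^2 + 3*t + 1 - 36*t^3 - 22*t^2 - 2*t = -36*t^3 - 34*t^2 + 10*t + 8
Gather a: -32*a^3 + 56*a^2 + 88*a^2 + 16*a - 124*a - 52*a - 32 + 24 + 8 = -32*a^3 + 144*a^2 - 160*a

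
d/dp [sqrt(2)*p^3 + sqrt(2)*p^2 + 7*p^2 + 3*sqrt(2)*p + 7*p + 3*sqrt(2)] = 3*sqrt(2)*p^2 + 2*sqrt(2)*p + 14*p + 3*sqrt(2) + 7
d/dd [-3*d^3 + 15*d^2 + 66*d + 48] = -9*d^2 + 30*d + 66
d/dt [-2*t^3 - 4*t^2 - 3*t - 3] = -6*t^2 - 8*t - 3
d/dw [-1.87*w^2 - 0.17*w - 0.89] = -3.74*w - 0.17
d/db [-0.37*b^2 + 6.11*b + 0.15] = 6.11 - 0.74*b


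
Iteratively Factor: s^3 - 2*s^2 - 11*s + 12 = (s - 4)*(s^2 + 2*s - 3) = (s - 4)*(s - 1)*(s + 3)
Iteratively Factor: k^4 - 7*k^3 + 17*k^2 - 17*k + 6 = (k - 1)*(k^3 - 6*k^2 + 11*k - 6) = (k - 2)*(k - 1)*(k^2 - 4*k + 3) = (k - 3)*(k - 2)*(k - 1)*(k - 1)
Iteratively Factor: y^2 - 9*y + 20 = (y - 5)*(y - 4)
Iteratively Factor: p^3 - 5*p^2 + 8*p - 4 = (p - 1)*(p^2 - 4*p + 4) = (p - 2)*(p - 1)*(p - 2)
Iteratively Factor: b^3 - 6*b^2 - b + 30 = (b + 2)*(b^2 - 8*b + 15) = (b - 3)*(b + 2)*(b - 5)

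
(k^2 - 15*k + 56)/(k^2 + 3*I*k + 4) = (k^2 - 15*k + 56)/(k^2 + 3*I*k + 4)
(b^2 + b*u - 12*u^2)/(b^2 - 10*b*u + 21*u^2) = (-b - 4*u)/(-b + 7*u)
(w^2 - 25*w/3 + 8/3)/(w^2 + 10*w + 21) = (3*w^2 - 25*w + 8)/(3*(w^2 + 10*w + 21))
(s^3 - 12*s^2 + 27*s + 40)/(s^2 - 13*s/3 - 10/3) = 3*(s^2 - 7*s - 8)/(3*s + 2)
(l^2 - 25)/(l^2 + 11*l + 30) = (l - 5)/(l + 6)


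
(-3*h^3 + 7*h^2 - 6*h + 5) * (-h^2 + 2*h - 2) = 3*h^5 - 13*h^4 + 26*h^3 - 31*h^2 + 22*h - 10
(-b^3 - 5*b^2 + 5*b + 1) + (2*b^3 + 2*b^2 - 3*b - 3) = b^3 - 3*b^2 + 2*b - 2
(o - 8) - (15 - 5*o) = 6*o - 23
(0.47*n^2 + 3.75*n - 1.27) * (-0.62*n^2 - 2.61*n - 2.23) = -0.2914*n^4 - 3.5517*n^3 - 10.0482*n^2 - 5.0478*n + 2.8321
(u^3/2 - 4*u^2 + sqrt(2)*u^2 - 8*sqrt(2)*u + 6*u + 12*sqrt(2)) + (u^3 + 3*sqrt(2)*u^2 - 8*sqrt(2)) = 3*u^3/2 - 4*u^2 + 4*sqrt(2)*u^2 - 8*sqrt(2)*u + 6*u + 4*sqrt(2)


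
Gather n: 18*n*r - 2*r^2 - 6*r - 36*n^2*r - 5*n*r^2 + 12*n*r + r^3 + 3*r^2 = -36*n^2*r + n*(-5*r^2 + 30*r) + r^3 + r^2 - 6*r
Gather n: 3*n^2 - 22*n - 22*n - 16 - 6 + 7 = 3*n^2 - 44*n - 15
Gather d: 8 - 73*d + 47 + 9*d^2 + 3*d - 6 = 9*d^2 - 70*d + 49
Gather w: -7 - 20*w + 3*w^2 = 3*w^2 - 20*w - 7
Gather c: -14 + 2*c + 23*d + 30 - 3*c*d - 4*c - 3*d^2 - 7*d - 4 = c*(-3*d - 2) - 3*d^2 + 16*d + 12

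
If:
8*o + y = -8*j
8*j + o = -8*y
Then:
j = -9*y/8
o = y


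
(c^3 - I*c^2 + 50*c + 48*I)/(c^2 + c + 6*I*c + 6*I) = (c^2 - 7*I*c + 8)/(c + 1)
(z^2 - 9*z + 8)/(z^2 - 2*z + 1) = (z - 8)/(z - 1)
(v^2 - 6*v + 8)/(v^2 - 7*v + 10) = (v - 4)/(v - 5)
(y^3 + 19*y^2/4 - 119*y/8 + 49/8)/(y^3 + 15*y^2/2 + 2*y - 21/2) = (8*y^2 - 18*y + 7)/(4*(2*y^2 + y - 3))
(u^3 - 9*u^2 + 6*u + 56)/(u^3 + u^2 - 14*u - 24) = (u - 7)/(u + 3)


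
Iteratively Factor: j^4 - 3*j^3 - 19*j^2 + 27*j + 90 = (j - 5)*(j^3 + 2*j^2 - 9*j - 18) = (j - 5)*(j - 3)*(j^2 + 5*j + 6) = (j - 5)*(j - 3)*(j + 2)*(j + 3)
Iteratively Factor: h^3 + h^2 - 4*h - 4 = (h - 2)*(h^2 + 3*h + 2) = (h - 2)*(h + 1)*(h + 2)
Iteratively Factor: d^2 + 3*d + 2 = (d + 2)*(d + 1)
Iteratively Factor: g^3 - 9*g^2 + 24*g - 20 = (g - 5)*(g^2 - 4*g + 4) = (g - 5)*(g - 2)*(g - 2)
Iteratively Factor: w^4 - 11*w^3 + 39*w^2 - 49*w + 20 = (w - 4)*(w^3 - 7*w^2 + 11*w - 5) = (w - 5)*(w - 4)*(w^2 - 2*w + 1) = (w - 5)*(w - 4)*(w - 1)*(w - 1)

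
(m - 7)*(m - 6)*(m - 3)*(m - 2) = m^4 - 18*m^3 + 113*m^2 - 288*m + 252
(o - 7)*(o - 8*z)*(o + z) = o^3 - 7*o^2*z - 7*o^2 - 8*o*z^2 + 49*o*z + 56*z^2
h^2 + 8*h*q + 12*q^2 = (h + 2*q)*(h + 6*q)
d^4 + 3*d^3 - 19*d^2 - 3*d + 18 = (d - 3)*(d - 1)*(d + 1)*(d + 6)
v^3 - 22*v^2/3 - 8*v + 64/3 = (v - 8)*(v - 4/3)*(v + 2)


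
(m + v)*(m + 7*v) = m^2 + 8*m*v + 7*v^2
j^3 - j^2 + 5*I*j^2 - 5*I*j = j*(j - 1)*(j + 5*I)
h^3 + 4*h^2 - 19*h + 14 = (h - 2)*(h - 1)*(h + 7)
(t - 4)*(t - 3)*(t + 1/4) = t^3 - 27*t^2/4 + 41*t/4 + 3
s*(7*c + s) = 7*c*s + s^2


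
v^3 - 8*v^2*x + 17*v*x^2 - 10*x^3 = (v - 5*x)*(v - 2*x)*(v - x)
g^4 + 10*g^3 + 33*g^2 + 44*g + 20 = (g + 1)*(g + 2)^2*(g + 5)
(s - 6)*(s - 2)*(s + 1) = s^3 - 7*s^2 + 4*s + 12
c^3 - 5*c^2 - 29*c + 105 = (c - 7)*(c - 3)*(c + 5)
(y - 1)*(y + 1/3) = y^2 - 2*y/3 - 1/3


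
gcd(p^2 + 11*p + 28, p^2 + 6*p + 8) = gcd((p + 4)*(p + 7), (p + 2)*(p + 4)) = p + 4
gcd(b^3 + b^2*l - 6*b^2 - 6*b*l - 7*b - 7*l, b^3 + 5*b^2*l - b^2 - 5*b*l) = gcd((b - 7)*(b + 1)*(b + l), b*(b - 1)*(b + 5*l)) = 1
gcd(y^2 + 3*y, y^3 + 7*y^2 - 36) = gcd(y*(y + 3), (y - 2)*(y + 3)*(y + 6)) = y + 3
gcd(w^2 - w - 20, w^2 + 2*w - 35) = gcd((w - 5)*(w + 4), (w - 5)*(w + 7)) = w - 5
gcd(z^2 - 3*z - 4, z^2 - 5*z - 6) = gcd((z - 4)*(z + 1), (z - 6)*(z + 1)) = z + 1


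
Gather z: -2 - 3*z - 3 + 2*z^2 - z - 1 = 2*z^2 - 4*z - 6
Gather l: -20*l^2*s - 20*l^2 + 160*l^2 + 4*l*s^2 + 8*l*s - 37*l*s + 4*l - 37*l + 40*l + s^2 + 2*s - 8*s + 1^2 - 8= l^2*(140 - 20*s) + l*(4*s^2 - 29*s + 7) + s^2 - 6*s - 7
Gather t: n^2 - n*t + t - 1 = n^2 + t*(1 - n) - 1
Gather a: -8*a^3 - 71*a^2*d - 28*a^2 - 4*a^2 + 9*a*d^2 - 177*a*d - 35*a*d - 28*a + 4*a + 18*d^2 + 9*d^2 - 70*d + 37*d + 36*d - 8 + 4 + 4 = -8*a^3 + a^2*(-71*d - 32) + a*(9*d^2 - 212*d - 24) + 27*d^2 + 3*d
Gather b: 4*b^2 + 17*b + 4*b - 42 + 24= 4*b^2 + 21*b - 18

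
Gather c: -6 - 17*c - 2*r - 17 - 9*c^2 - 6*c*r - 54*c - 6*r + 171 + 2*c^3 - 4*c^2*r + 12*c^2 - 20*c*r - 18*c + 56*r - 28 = 2*c^3 + c^2*(3 - 4*r) + c*(-26*r - 89) + 48*r + 120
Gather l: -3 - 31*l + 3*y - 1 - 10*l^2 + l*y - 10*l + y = -10*l^2 + l*(y - 41) + 4*y - 4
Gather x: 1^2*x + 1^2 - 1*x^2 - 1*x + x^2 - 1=0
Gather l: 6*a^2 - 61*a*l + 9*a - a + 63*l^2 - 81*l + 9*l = 6*a^2 + 8*a + 63*l^2 + l*(-61*a - 72)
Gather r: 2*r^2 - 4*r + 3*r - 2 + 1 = 2*r^2 - r - 1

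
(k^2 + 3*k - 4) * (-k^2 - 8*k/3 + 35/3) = -k^4 - 17*k^3/3 + 23*k^2/3 + 137*k/3 - 140/3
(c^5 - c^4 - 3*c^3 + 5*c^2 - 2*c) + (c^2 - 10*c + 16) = c^5 - c^4 - 3*c^3 + 6*c^2 - 12*c + 16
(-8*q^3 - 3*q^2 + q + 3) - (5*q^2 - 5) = -8*q^3 - 8*q^2 + q + 8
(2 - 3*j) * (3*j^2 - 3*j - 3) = -9*j^3 + 15*j^2 + 3*j - 6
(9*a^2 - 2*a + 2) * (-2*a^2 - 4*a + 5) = -18*a^4 - 32*a^3 + 49*a^2 - 18*a + 10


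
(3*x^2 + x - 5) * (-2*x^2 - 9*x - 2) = -6*x^4 - 29*x^3 - 5*x^2 + 43*x + 10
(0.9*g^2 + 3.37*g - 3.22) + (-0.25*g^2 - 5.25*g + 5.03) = 0.65*g^2 - 1.88*g + 1.81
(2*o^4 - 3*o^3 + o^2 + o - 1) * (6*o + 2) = 12*o^5 - 14*o^4 + 8*o^2 - 4*o - 2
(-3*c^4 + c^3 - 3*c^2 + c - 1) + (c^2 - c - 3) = -3*c^4 + c^3 - 2*c^2 - 4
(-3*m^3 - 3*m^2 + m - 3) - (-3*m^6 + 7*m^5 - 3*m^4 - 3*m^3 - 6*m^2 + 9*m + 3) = 3*m^6 - 7*m^5 + 3*m^4 + 3*m^2 - 8*m - 6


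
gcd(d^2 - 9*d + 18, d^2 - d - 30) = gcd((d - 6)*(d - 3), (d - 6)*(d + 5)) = d - 6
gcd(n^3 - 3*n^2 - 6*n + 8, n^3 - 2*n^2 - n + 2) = n - 1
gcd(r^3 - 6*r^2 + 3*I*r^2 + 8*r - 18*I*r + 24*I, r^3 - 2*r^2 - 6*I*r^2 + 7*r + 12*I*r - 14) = r - 2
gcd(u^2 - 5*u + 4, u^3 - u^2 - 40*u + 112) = u - 4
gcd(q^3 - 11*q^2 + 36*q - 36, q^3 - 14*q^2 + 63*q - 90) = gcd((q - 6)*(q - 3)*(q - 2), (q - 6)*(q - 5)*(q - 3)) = q^2 - 9*q + 18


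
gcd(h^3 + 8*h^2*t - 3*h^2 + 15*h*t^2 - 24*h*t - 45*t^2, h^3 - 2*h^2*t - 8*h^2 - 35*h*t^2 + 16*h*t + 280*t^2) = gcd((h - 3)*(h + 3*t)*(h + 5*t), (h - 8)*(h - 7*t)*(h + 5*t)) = h + 5*t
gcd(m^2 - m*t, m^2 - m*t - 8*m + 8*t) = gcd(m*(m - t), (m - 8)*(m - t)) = -m + t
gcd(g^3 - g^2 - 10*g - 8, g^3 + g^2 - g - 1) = g + 1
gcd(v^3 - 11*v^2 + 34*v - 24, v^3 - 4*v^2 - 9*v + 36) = v - 4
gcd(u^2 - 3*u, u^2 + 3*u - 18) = u - 3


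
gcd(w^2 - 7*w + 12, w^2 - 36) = 1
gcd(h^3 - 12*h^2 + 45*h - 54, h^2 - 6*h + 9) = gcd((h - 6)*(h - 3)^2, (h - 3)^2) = h^2 - 6*h + 9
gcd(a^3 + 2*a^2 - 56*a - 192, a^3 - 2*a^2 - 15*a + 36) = a + 4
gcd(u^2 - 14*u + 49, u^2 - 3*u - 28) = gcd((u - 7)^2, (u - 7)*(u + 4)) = u - 7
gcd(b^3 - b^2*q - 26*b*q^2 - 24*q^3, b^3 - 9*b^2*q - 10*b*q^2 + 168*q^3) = -b^2 + 2*b*q + 24*q^2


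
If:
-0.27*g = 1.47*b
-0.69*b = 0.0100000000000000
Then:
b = -0.01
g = 0.08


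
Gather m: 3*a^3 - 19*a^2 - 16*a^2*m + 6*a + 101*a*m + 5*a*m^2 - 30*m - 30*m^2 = 3*a^3 - 19*a^2 + 6*a + m^2*(5*a - 30) + m*(-16*a^2 + 101*a - 30)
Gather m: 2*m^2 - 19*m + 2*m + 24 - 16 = 2*m^2 - 17*m + 8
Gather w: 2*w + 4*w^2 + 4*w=4*w^2 + 6*w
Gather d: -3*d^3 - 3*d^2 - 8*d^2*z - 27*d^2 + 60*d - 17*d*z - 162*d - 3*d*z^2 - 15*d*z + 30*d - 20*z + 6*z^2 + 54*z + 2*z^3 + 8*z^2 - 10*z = -3*d^3 + d^2*(-8*z - 30) + d*(-3*z^2 - 32*z - 72) + 2*z^3 + 14*z^2 + 24*z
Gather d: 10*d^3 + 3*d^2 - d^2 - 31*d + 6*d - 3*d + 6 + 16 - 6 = 10*d^3 + 2*d^2 - 28*d + 16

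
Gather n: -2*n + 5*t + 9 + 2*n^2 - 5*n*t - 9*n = 2*n^2 + n*(-5*t - 11) + 5*t + 9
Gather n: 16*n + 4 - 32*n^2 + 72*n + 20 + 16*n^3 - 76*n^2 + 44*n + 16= 16*n^3 - 108*n^2 + 132*n + 40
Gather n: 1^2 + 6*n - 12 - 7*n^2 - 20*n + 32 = -7*n^2 - 14*n + 21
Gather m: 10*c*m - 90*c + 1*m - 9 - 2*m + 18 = -90*c + m*(10*c - 1) + 9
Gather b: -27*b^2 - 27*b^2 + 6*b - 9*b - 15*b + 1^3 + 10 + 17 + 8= -54*b^2 - 18*b + 36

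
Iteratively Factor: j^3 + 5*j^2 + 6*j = (j + 3)*(j^2 + 2*j) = j*(j + 3)*(j + 2)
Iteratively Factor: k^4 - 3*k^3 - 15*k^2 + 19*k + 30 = (k + 3)*(k^3 - 6*k^2 + 3*k + 10) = (k - 5)*(k + 3)*(k^2 - k - 2) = (k - 5)*(k + 1)*(k + 3)*(k - 2)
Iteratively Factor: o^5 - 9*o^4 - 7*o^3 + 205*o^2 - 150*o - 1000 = (o - 5)*(o^4 - 4*o^3 - 27*o^2 + 70*o + 200) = (o - 5)^2*(o^3 + o^2 - 22*o - 40) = (o - 5)^3*(o^2 + 6*o + 8) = (o - 5)^3*(o + 4)*(o + 2)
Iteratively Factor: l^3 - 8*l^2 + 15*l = (l - 5)*(l^2 - 3*l) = (l - 5)*(l - 3)*(l)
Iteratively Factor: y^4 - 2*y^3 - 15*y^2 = (y)*(y^3 - 2*y^2 - 15*y) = y*(y - 5)*(y^2 + 3*y) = y^2*(y - 5)*(y + 3)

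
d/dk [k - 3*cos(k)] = 3*sin(k) + 1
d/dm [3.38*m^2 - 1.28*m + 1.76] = 6.76*m - 1.28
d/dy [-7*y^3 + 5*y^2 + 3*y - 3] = -21*y^2 + 10*y + 3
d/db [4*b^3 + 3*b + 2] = 12*b^2 + 3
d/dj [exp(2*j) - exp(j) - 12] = (2*exp(j) - 1)*exp(j)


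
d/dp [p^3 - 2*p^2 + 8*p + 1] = 3*p^2 - 4*p + 8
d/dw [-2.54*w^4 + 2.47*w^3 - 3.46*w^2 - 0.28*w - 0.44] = -10.16*w^3 + 7.41*w^2 - 6.92*w - 0.28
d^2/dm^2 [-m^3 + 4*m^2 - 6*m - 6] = 8 - 6*m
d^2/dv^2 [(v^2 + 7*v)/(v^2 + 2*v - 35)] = 10/(v^3 - 15*v^2 + 75*v - 125)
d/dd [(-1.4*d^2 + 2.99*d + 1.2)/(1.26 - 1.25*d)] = (1.75*d^2 - 3.528*d + 5.2674)/(1.5625*d^2 - 3.15*d + 1.5876)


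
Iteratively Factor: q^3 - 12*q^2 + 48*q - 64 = (q - 4)*(q^2 - 8*q + 16) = (q - 4)^2*(q - 4)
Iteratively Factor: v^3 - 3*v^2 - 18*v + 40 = (v - 2)*(v^2 - v - 20) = (v - 5)*(v - 2)*(v + 4)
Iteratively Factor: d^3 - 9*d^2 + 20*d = (d - 5)*(d^2 - 4*d) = (d - 5)*(d - 4)*(d)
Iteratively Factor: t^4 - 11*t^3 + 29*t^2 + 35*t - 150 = (t - 3)*(t^3 - 8*t^2 + 5*t + 50) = (t - 5)*(t - 3)*(t^2 - 3*t - 10) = (t - 5)*(t - 3)*(t + 2)*(t - 5)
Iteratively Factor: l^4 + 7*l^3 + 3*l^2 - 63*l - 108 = (l + 4)*(l^3 + 3*l^2 - 9*l - 27) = (l + 3)*(l + 4)*(l^2 - 9) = (l - 3)*(l + 3)*(l + 4)*(l + 3)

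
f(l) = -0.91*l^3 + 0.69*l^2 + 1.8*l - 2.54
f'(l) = -2.73*l^2 + 1.38*l + 1.8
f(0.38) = -1.81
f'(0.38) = 1.93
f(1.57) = -1.53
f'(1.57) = -2.76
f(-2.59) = 13.24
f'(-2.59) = -20.09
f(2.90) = -13.71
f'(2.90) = -17.16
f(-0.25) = -2.93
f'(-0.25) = 1.28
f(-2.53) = 12.06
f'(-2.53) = -19.17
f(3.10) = -17.44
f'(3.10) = -20.16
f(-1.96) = 3.43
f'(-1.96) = -11.39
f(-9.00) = 700.54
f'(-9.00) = -231.75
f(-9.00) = 700.54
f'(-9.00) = -231.75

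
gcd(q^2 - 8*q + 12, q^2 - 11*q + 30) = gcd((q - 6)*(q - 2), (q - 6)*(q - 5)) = q - 6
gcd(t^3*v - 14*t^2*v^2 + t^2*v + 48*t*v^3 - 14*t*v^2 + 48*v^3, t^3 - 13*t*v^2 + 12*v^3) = 1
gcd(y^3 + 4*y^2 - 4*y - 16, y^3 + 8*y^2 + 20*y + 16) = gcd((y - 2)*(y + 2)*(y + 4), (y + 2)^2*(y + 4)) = y^2 + 6*y + 8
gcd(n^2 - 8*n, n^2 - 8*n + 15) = 1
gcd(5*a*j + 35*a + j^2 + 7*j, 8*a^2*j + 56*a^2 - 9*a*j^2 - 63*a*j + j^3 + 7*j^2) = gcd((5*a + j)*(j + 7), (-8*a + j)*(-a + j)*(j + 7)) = j + 7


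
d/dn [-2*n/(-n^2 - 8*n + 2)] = 2*(n^2 - 2*n*(n + 4) + 8*n - 2)/(n^2 + 8*n - 2)^2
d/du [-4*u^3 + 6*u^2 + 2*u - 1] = -12*u^2 + 12*u + 2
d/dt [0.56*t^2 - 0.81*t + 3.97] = 1.12*t - 0.81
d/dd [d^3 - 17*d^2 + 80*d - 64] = 3*d^2 - 34*d + 80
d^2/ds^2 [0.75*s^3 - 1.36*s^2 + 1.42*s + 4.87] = 4.5*s - 2.72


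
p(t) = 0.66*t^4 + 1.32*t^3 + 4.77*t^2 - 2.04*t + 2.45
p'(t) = 2.64*t^3 + 3.96*t^2 + 9.54*t - 2.04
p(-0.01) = 2.47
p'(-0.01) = -2.14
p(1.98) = 37.50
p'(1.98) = 52.87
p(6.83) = 2067.84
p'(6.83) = 1088.98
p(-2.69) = 51.32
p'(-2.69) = -50.44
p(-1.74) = 19.54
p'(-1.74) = -20.56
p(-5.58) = 572.87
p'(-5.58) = -390.65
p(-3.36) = 97.20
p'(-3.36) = -89.53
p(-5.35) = 488.46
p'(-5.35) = -344.00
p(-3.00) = 69.32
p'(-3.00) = -66.30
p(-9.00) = 3775.16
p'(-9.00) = -1691.70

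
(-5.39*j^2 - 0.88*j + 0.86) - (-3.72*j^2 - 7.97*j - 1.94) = -1.67*j^2 + 7.09*j + 2.8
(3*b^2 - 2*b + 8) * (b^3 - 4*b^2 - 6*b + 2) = 3*b^5 - 14*b^4 - 2*b^3 - 14*b^2 - 52*b + 16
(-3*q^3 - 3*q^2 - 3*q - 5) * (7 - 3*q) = 9*q^4 - 12*q^3 - 12*q^2 - 6*q - 35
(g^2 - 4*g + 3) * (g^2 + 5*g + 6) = g^4 + g^3 - 11*g^2 - 9*g + 18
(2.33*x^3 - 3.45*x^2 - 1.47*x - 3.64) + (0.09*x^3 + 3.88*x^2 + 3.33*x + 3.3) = 2.42*x^3 + 0.43*x^2 + 1.86*x - 0.34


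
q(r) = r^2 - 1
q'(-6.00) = -12.00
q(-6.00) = 35.00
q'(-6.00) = -12.00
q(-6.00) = 35.00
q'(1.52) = 3.04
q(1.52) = 1.31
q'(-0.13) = -0.26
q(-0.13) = -0.98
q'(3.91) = 7.82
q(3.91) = 14.29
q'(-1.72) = -3.44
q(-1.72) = 1.96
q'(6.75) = 13.50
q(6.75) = 44.56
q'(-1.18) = -2.36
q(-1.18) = 0.39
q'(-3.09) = -6.18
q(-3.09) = 8.55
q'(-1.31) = -2.62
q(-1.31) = 0.72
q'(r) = 2*r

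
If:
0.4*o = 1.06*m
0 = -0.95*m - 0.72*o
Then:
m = 0.00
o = 0.00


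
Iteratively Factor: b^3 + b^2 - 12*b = (b)*(b^2 + b - 12) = b*(b + 4)*(b - 3)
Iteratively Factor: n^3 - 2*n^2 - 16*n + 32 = (n - 4)*(n^2 + 2*n - 8) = (n - 4)*(n - 2)*(n + 4)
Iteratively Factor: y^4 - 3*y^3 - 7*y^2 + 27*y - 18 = (y - 1)*(y^3 - 2*y^2 - 9*y + 18) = (y - 2)*(y - 1)*(y^2 - 9) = (y - 2)*(y - 1)*(y + 3)*(y - 3)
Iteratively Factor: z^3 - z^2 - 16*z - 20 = (z + 2)*(z^2 - 3*z - 10) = (z - 5)*(z + 2)*(z + 2)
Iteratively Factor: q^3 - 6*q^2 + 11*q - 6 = (q - 1)*(q^2 - 5*q + 6) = (q - 3)*(q - 1)*(q - 2)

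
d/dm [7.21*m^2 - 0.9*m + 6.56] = 14.42*m - 0.9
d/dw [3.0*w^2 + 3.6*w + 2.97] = 6.0*w + 3.6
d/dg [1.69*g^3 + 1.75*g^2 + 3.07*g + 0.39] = 5.07*g^2 + 3.5*g + 3.07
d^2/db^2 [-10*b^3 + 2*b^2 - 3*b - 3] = 4 - 60*b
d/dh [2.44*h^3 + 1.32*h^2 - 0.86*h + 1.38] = 7.32*h^2 + 2.64*h - 0.86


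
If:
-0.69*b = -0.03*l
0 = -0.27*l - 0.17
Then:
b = -0.03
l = -0.63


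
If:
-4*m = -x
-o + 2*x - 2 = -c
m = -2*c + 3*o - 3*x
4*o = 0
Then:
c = -26/3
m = 4/3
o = 0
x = 16/3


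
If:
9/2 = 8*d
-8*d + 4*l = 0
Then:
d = 9/16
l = 9/8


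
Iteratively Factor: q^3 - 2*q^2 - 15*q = (q + 3)*(q^2 - 5*q) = (q - 5)*(q + 3)*(q)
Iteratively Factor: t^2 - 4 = (t + 2)*(t - 2)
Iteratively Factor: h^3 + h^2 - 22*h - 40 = (h + 2)*(h^2 - h - 20) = (h - 5)*(h + 2)*(h + 4)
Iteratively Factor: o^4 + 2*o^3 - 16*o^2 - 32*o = (o + 2)*(o^3 - 16*o) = o*(o + 2)*(o^2 - 16) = o*(o + 2)*(o + 4)*(o - 4)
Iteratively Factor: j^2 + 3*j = (j + 3)*(j)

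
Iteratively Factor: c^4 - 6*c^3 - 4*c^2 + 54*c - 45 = (c - 3)*(c^3 - 3*c^2 - 13*c + 15) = (c - 3)*(c + 3)*(c^2 - 6*c + 5) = (c - 3)*(c - 1)*(c + 3)*(c - 5)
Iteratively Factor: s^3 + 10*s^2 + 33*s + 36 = (s + 3)*(s^2 + 7*s + 12) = (s + 3)*(s + 4)*(s + 3)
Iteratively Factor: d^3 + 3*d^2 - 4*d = (d)*(d^2 + 3*d - 4) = d*(d + 4)*(d - 1)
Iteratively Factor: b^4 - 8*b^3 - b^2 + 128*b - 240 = (b - 5)*(b^3 - 3*b^2 - 16*b + 48) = (b - 5)*(b - 4)*(b^2 + b - 12) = (b - 5)*(b - 4)*(b - 3)*(b + 4)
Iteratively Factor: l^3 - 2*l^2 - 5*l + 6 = (l + 2)*(l^2 - 4*l + 3) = (l - 3)*(l + 2)*(l - 1)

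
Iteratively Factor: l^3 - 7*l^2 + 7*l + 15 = (l + 1)*(l^2 - 8*l + 15) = (l - 5)*(l + 1)*(l - 3)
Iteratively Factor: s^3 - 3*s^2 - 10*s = (s + 2)*(s^2 - 5*s) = (s - 5)*(s + 2)*(s)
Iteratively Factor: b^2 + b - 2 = (b - 1)*(b + 2)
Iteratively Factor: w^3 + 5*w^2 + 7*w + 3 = (w + 1)*(w^2 + 4*w + 3) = (w + 1)^2*(w + 3)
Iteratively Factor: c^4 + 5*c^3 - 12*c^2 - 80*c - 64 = (c - 4)*(c^3 + 9*c^2 + 24*c + 16) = (c - 4)*(c + 1)*(c^2 + 8*c + 16) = (c - 4)*(c + 1)*(c + 4)*(c + 4)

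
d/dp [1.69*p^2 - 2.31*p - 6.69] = 3.38*p - 2.31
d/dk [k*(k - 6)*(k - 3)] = 3*k^2 - 18*k + 18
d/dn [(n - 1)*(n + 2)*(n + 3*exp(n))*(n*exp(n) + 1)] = (n - 1)*(n + 1)*(n + 2)*(n + 3*exp(n))*exp(n) + (n - 1)*(n + 2)*(n*exp(n) + 1)*(3*exp(n) + 1) + (n - 1)*(n + 3*exp(n))*(n*exp(n) + 1) + (n + 2)*(n + 3*exp(n))*(n*exp(n) + 1)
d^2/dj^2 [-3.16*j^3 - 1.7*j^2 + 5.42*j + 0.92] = -18.96*j - 3.4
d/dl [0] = 0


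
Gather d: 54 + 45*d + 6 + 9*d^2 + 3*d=9*d^2 + 48*d + 60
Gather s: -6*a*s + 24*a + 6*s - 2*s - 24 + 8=24*a + s*(4 - 6*a) - 16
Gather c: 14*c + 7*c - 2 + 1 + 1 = 21*c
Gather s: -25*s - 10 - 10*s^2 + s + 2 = -10*s^2 - 24*s - 8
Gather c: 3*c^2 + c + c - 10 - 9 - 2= 3*c^2 + 2*c - 21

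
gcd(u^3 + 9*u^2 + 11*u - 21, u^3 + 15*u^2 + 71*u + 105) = u^2 + 10*u + 21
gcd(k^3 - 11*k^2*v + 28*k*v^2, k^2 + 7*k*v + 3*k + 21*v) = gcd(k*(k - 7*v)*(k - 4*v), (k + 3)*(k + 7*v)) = 1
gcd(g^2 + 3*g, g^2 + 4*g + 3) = g + 3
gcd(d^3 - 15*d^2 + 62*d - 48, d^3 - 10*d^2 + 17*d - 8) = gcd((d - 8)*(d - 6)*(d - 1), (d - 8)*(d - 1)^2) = d^2 - 9*d + 8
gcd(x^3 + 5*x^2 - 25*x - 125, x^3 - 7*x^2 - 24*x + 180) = x + 5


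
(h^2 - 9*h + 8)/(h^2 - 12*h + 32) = (h - 1)/(h - 4)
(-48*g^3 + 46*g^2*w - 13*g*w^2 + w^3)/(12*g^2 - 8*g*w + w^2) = (24*g^2 - 11*g*w + w^2)/(-6*g + w)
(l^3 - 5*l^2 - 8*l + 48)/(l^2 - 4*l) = l - 1 - 12/l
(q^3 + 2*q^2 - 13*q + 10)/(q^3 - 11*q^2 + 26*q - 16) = (q + 5)/(q - 8)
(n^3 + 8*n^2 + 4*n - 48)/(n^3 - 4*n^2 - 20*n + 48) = (n + 6)/(n - 6)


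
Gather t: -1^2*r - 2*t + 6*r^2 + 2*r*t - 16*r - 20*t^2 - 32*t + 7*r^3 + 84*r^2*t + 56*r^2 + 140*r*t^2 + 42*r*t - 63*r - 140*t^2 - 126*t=7*r^3 + 62*r^2 - 80*r + t^2*(140*r - 160) + t*(84*r^2 + 44*r - 160)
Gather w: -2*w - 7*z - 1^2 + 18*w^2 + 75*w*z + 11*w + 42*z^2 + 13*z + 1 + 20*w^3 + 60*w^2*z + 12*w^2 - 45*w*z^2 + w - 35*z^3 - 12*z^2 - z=20*w^3 + w^2*(60*z + 30) + w*(-45*z^2 + 75*z + 10) - 35*z^3 + 30*z^2 + 5*z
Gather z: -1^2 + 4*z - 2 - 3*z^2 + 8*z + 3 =-3*z^2 + 12*z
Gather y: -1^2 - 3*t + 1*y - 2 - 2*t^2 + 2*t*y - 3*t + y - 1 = -2*t^2 - 6*t + y*(2*t + 2) - 4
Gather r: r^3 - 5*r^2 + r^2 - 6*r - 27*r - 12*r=r^3 - 4*r^2 - 45*r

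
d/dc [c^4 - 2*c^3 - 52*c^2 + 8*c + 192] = 4*c^3 - 6*c^2 - 104*c + 8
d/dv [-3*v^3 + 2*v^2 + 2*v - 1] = -9*v^2 + 4*v + 2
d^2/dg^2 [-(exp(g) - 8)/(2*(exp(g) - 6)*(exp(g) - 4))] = (-exp(4*g) + 22*exp(3*g) - 96*exp(2*g) - 208*exp(g) + 1344)*exp(g)/(2*(exp(6*g) - 30*exp(5*g) + 372*exp(4*g) - 2440*exp(3*g) + 8928*exp(2*g) - 17280*exp(g) + 13824))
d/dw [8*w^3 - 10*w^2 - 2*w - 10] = 24*w^2 - 20*w - 2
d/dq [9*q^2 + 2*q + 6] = 18*q + 2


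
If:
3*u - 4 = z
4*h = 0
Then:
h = 0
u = z/3 + 4/3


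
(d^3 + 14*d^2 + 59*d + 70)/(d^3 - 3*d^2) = (d^3 + 14*d^2 + 59*d + 70)/(d^2*(d - 3))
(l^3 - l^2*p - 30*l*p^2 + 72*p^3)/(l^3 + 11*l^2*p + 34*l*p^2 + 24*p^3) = (l^2 - 7*l*p + 12*p^2)/(l^2 + 5*l*p + 4*p^2)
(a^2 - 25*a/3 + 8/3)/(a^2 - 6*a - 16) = (a - 1/3)/(a + 2)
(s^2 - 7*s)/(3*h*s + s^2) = (s - 7)/(3*h + s)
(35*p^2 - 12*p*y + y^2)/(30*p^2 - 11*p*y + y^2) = (-7*p + y)/(-6*p + y)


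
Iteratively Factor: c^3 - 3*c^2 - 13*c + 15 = (c - 5)*(c^2 + 2*c - 3) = (c - 5)*(c + 3)*(c - 1)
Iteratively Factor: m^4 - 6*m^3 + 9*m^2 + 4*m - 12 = (m - 2)*(m^3 - 4*m^2 + m + 6) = (m - 2)*(m + 1)*(m^2 - 5*m + 6) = (m - 3)*(m - 2)*(m + 1)*(m - 2)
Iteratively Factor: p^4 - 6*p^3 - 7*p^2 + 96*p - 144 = (p - 3)*(p^3 - 3*p^2 - 16*p + 48) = (p - 3)^2*(p^2 - 16) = (p - 4)*(p - 3)^2*(p + 4)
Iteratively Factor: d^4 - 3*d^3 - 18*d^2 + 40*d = (d)*(d^3 - 3*d^2 - 18*d + 40) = d*(d - 5)*(d^2 + 2*d - 8) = d*(d - 5)*(d + 4)*(d - 2)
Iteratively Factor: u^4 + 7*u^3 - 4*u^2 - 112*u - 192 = (u + 4)*(u^3 + 3*u^2 - 16*u - 48) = (u + 4)^2*(u^2 - u - 12) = (u - 4)*(u + 4)^2*(u + 3)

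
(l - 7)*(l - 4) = l^2 - 11*l + 28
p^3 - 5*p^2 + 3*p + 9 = (p - 3)^2*(p + 1)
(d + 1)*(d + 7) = d^2 + 8*d + 7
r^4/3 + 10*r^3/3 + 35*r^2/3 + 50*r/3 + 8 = (r/3 + 1/3)*(r + 2)*(r + 3)*(r + 4)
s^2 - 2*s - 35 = (s - 7)*(s + 5)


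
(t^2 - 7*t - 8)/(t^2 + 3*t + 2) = (t - 8)/(t + 2)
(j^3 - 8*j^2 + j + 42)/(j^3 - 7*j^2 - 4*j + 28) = (j - 3)/(j - 2)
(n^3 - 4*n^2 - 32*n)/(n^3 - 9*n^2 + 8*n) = (n + 4)/(n - 1)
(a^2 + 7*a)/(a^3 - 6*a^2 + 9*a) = (a + 7)/(a^2 - 6*a + 9)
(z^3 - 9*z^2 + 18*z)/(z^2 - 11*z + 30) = z*(z - 3)/(z - 5)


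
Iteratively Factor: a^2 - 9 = (a + 3)*(a - 3)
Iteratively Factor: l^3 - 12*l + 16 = (l + 4)*(l^2 - 4*l + 4) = (l - 2)*(l + 4)*(l - 2)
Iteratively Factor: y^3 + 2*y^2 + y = (y)*(y^2 + 2*y + 1) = y*(y + 1)*(y + 1)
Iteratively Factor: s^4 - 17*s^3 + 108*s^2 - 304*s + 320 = (s - 4)*(s^3 - 13*s^2 + 56*s - 80) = (s - 4)^2*(s^2 - 9*s + 20) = (s - 4)^3*(s - 5)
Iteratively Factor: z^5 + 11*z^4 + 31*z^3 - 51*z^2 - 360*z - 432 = (z + 3)*(z^4 + 8*z^3 + 7*z^2 - 72*z - 144) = (z + 3)*(z + 4)*(z^3 + 4*z^2 - 9*z - 36) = (z + 3)^2*(z + 4)*(z^2 + z - 12) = (z + 3)^2*(z + 4)^2*(z - 3)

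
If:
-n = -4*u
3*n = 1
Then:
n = 1/3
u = 1/12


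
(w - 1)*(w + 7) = w^2 + 6*w - 7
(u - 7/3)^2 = u^2 - 14*u/3 + 49/9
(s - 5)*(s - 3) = s^2 - 8*s + 15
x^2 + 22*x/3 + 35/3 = (x + 7/3)*(x + 5)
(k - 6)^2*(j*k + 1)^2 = j^2*k^4 - 12*j^2*k^3 + 36*j^2*k^2 + 2*j*k^3 - 24*j*k^2 + 72*j*k + k^2 - 12*k + 36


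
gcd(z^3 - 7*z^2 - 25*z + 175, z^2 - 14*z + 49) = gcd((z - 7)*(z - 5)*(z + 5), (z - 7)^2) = z - 7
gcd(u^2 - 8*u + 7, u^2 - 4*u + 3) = u - 1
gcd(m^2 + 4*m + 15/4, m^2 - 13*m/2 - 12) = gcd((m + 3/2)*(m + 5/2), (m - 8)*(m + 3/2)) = m + 3/2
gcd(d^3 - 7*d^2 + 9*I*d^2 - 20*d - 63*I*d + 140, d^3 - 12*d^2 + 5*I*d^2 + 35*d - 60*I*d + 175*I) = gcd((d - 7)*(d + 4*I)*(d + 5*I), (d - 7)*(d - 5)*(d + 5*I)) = d^2 + d*(-7 + 5*I) - 35*I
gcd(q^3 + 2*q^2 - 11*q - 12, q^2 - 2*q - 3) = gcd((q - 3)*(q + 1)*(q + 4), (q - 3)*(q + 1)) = q^2 - 2*q - 3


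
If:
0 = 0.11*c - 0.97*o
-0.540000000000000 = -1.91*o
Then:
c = 2.49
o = 0.28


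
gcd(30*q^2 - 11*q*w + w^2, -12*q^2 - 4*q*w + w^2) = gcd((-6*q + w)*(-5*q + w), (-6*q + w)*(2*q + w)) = 6*q - w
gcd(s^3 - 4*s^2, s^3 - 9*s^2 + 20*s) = s^2 - 4*s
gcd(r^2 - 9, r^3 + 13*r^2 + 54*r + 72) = r + 3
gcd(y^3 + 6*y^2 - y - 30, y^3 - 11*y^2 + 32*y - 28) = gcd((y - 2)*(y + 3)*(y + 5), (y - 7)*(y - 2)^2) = y - 2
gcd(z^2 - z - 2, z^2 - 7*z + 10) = z - 2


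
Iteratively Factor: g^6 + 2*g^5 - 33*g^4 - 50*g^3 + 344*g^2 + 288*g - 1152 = (g + 4)*(g^5 - 2*g^4 - 25*g^3 + 50*g^2 + 144*g - 288) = (g + 4)^2*(g^4 - 6*g^3 - g^2 + 54*g - 72) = (g - 2)*(g + 4)^2*(g^3 - 4*g^2 - 9*g + 36) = (g - 3)*(g - 2)*(g + 4)^2*(g^2 - g - 12) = (g - 4)*(g - 3)*(g - 2)*(g + 4)^2*(g + 3)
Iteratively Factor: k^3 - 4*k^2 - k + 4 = (k - 4)*(k^2 - 1) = (k - 4)*(k + 1)*(k - 1)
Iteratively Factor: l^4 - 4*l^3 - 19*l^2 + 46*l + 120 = (l - 5)*(l^3 + l^2 - 14*l - 24) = (l - 5)*(l + 3)*(l^2 - 2*l - 8) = (l - 5)*(l - 4)*(l + 3)*(l + 2)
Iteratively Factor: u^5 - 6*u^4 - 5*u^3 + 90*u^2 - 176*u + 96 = (u + 4)*(u^4 - 10*u^3 + 35*u^2 - 50*u + 24) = (u - 1)*(u + 4)*(u^3 - 9*u^2 + 26*u - 24) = (u - 2)*(u - 1)*(u + 4)*(u^2 - 7*u + 12) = (u - 4)*(u - 2)*(u - 1)*(u + 4)*(u - 3)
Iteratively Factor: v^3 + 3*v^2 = (v)*(v^2 + 3*v) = v*(v + 3)*(v)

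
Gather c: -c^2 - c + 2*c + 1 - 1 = -c^2 + c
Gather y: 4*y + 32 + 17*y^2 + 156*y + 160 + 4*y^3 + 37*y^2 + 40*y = 4*y^3 + 54*y^2 + 200*y + 192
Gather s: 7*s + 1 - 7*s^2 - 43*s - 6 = -7*s^2 - 36*s - 5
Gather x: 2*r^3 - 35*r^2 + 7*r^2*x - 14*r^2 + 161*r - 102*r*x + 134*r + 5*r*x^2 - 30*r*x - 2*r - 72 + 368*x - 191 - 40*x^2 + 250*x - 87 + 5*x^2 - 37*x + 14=2*r^3 - 49*r^2 + 293*r + x^2*(5*r - 35) + x*(7*r^2 - 132*r + 581) - 336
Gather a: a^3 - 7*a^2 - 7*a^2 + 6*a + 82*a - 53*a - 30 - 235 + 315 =a^3 - 14*a^2 + 35*a + 50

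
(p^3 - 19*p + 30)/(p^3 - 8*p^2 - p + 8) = (p^3 - 19*p + 30)/(p^3 - 8*p^2 - p + 8)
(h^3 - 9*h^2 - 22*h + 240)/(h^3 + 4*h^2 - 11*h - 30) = (h^2 - 14*h + 48)/(h^2 - h - 6)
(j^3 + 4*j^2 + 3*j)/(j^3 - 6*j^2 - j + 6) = j*(j + 3)/(j^2 - 7*j + 6)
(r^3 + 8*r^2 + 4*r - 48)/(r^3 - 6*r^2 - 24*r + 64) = (r + 6)/(r - 8)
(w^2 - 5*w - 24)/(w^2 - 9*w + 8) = (w + 3)/(w - 1)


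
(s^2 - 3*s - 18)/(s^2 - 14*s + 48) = (s + 3)/(s - 8)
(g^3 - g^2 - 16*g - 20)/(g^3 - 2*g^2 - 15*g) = (g^2 + 4*g + 4)/(g*(g + 3))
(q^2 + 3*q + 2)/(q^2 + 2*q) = (q + 1)/q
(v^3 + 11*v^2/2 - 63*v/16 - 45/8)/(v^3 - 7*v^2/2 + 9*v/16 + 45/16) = (v + 6)/(v - 3)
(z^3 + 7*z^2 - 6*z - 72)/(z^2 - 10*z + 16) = (z^3 + 7*z^2 - 6*z - 72)/(z^2 - 10*z + 16)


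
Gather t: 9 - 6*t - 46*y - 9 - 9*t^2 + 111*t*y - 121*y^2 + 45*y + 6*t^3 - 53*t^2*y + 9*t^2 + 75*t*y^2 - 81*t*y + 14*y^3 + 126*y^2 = 6*t^3 - 53*t^2*y + t*(75*y^2 + 30*y - 6) + 14*y^3 + 5*y^2 - y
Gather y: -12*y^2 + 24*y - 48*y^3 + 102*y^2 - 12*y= -48*y^3 + 90*y^2 + 12*y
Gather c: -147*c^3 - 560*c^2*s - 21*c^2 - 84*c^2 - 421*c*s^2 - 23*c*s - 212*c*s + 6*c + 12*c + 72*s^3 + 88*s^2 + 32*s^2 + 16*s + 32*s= -147*c^3 + c^2*(-560*s - 105) + c*(-421*s^2 - 235*s + 18) + 72*s^3 + 120*s^2 + 48*s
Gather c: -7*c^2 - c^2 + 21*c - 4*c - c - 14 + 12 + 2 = -8*c^2 + 16*c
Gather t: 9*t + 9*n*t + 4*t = t*(9*n + 13)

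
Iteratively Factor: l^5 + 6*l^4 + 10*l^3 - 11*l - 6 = (l + 1)*(l^4 + 5*l^3 + 5*l^2 - 5*l - 6) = (l + 1)^2*(l^3 + 4*l^2 + l - 6) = (l + 1)^2*(l + 3)*(l^2 + l - 2) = (l + 1)^2*(l + 2)*(l + 3)*(l - 1)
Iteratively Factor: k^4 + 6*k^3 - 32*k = (k + 4)*(k^3 + 2*k^2 - 8*k) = k*(k + 4)*(k^2 + 2*k - 8) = k*(k + 4)^2*(k - 2)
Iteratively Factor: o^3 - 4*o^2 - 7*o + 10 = (o + 2)*(o^2 - 6*o + 5) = (o - 5)*(o + 2)*(o - 1)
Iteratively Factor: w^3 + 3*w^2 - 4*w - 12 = (w + 3)*(w^2 - 4) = (w + 2)*(w + 3)*(w - 2)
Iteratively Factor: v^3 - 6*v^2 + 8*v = (v - 2)*(v^2 - 4*v) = v*(v - 2)*(v - 4)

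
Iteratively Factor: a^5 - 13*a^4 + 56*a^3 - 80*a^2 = (a - 4)*(a^4 - 9*a^3 + 20*a^2) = a*(a - 4)*(a^3 - 9*a^2 + 20*a) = a*(a - 4)^2*(a^2 - 5*a) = a*(a - 5)*(a - 4)^2*(a)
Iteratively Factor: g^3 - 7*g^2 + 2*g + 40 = (g - 5)*(g^2 - 2*g - 8) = (g - 5)*(g + 2)*(g - 4)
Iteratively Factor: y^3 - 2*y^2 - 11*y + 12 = (y - 4)*(y^2 + 2*y - 3) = (y - 4)*(y - 1)*(y + 3)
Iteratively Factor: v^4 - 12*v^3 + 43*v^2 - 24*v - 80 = (v - 4)*(v^3 - 8*v^2 + 11*v + 20) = (v - 4)^2*(v^2 - 4*v - 5) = (v - 4)^2*(v + 1)*(v - 5)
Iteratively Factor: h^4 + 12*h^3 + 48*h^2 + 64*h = (h + 4)*(h^3 + 8*h^2 + 16*h) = (h + 4)^2*(h^2 + 4*h) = h*(h + 4)^2*(h + 4)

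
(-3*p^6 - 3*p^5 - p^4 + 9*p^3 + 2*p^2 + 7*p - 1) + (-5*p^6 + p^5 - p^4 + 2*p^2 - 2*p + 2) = -8*p^6 - 2*p^5 - 2*p^4 + 9*p^3 + 4*p^2 + 5*p + 1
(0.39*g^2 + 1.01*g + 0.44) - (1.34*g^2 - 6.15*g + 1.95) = -0.95*g^2 + 7.16*g - 1.51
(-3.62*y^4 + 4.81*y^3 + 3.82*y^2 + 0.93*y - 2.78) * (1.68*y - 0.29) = -6.0816*y^5 + 9.1306*y^4 + 5.0227*y^3 + 0.4546*y^2 - 4.9401*y + 0.8062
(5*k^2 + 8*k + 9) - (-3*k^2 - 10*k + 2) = 8*k^2 + 18*k + 7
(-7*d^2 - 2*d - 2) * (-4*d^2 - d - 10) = 28*d^4 + 15*d^3 + 80*d^2 + 22*d + 20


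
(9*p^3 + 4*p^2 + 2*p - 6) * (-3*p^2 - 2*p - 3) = -27*p^5 - 30*p^4 - 41*p^3 + 2*p^2 + 6*p + 18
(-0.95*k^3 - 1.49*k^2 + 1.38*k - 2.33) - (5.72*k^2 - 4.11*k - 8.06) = -0.95*k^3 - 7.21*k^2 + 5.49*k + 5.73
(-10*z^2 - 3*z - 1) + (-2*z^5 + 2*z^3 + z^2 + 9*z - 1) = -2*z^5 + 2*z^3 - 9*z^2 + 6*z - 2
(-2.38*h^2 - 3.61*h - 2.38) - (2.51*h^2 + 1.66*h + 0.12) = -4.89*h^2 - 5.27*h - 2.5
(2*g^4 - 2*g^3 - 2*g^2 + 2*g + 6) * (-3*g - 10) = -6*g^5 - 14*g^4 + 26*g^3 + 14*g^2 - 38*g - 60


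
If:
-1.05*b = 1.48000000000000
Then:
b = -1.41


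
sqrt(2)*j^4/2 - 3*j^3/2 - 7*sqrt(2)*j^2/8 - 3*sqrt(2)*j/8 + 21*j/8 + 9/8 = (j - 3/2)*(j + 1/2)*(j - 3*sqrt(2)/2)*(sqrt(2)*j/2 + sqrt(2)/2)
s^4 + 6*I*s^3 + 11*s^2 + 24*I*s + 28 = (s - 2*I)*(s - I)*(s + 2*I)*(s + 7*I)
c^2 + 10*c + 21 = (c + 3)*(c + 7)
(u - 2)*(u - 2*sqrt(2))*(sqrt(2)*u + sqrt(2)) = sqrt(2)*u^3 - 4*u^2 - sqrt(2)*u^2 - 2*sqrt(2)*u + 4*u + 8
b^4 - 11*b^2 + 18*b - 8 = (b - 2)*(b - 1)^2*(b + 4)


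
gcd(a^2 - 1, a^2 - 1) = a^2 - 1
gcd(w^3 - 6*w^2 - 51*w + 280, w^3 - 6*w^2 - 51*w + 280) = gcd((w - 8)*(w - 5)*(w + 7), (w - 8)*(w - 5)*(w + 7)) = w^3 - 6*w^2 - 51*w + 280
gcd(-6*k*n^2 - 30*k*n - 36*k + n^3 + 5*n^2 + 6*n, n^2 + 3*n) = n + 3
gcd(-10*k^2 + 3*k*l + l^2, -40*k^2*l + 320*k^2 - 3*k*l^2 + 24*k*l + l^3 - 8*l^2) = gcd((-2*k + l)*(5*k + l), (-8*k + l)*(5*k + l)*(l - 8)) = 5*k + l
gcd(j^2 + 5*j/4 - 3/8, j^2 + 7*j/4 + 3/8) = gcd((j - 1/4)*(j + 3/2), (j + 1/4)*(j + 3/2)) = j + 3/2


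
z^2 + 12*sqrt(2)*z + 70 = (z + 5*sqrt(2))*(z + 7*sqrt(2))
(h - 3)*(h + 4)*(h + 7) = h^3 + 8*h^2 - 5*h - 84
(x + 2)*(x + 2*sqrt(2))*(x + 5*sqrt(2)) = x^3 + 2*x^2 + 7*sqrt(2)*x^2 + 14*sqrt(2)*x + 20*x + 40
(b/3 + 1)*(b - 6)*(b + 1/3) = b^3/3 - 8*b^2/9 - 19*b/3 - 2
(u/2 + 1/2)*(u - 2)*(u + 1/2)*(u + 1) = u^4/2 + u^3/4 - 3*u^2/2 - 7*u/4 - 1/2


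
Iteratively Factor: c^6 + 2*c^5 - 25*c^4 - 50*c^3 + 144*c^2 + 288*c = (c)*(c^5 + 2*c^4 - 25*c^3 - 50*c^2 + 144*c + 288) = c*(c + 4)*(c^4 - 2*c^3 - 17*c^2 + 18*c + 72) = c*(c - 4)*(c + 4)*(c^3 + 2*c^2 - 9*c - 18) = c*(c - 4)*(c + 3)*(c + 4)*(c^2 - c - 6) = c*(c - 4)*(c - 3)*(c + 3)*(c + 4)*(c + 2)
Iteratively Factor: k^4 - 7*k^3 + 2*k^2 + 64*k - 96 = (k - 2)*(k^3 - 5*k^2 - 8*k + 48) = (k - 2)*(k + 3)*(k^2 - 8*k + 16) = (k - 4)*(k - 2)*(k + 3)*(k - 4)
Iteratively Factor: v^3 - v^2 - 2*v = (v)*(v^2 - v - 2) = v*(v - 2)*(v + 1)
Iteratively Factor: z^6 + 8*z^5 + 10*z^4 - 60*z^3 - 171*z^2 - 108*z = (z + 4)*(z^5 + 4*z^4 - 6*z^3 - 36*z^2 - 27*z) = (z + 3)*(z + 4)*(z^4 + z^3 - 9*z^2 - 9*z) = (z + 1)*(z + 3)*(z + 4)*(z^3 - 9*z) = (z + 1)*(z + 3)^2*(z + 4)*(z^2 - 3*z) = (z - 3)*(z + 1)*(z + 3)^2*(z + 4)*(z)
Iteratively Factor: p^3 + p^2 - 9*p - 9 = (p + 3)*(p^2 - 2*p - 3) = (p - 3)*(p + 3)*(p + 1)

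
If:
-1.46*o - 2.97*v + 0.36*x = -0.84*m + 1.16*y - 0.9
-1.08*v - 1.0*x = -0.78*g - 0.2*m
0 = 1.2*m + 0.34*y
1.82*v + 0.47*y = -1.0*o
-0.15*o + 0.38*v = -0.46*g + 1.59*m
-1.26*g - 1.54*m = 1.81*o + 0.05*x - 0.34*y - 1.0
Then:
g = -0.53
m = -0.80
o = 2.10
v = -1.88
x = 1.46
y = 2.83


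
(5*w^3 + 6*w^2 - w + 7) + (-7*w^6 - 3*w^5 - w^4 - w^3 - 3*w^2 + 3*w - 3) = -7*w^6 - 3*w^5 - w^4 + 4*w^3 + 3*w^2 + 2*w + 4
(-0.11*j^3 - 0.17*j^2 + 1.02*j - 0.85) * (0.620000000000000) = -0.0682*j^3 - 0.1054*j^2 + 0.6324*j - 0.527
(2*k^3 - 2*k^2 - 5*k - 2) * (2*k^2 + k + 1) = 4*k^5 - 2*k^4 - 10*k^3 - 11*k^2 - 7*k - 2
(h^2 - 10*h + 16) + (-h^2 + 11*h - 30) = h - 14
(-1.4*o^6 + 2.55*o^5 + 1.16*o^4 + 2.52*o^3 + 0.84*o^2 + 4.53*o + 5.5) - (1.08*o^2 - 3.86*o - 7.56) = -1.4*o^6 + 2.55*o^5 + 1.16*o^4 + 2.52*o^3 - 0.24*o^2 + 8.39*o + 13.06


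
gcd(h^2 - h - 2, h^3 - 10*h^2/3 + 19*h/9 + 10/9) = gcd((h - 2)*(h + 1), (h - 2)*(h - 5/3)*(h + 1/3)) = h - 2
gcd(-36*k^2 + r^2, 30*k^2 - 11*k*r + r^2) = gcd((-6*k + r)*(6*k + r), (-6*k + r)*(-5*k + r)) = -6*k + r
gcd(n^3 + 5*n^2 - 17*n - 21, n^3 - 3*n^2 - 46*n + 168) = n + 7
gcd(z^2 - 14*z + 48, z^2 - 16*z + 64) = z - 8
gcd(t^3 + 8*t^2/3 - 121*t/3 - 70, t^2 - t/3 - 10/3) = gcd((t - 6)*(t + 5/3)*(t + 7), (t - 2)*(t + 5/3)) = t + 5/3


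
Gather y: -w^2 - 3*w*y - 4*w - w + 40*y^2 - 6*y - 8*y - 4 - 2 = -w^2 - 5*w + 40*y^2 + y*(-3*w - 14) - 6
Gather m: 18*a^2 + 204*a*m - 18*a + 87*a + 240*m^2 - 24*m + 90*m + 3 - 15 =18*a^2 + 69*a + 240*m^2 + m*(204*a + 66) - 12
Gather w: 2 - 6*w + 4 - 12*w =6 - 18*w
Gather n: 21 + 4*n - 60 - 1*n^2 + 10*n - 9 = -n^2 + 14*n - 48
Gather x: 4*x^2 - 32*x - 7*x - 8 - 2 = 4*x^2 - 39*x - 10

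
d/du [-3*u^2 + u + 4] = 1 - 6*u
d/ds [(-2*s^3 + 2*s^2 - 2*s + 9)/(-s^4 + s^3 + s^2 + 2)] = (s*(-4*s^2 + 3*s + 2)*(2*s^3 - 2*s^2 + 2*s - 9) + 2*(-3*s^2 + 2*s - 1)*(-s^4 + s^3 + s^2 + 2))/(-s^4 + s^3 + s^2 + 2)^2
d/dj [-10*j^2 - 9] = -20*j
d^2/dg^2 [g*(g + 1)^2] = 6*g + 4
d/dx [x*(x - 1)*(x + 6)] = 3*x^2 + 10*x - 6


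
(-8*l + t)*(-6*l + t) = 48*l^2 - 14*l*t + t^2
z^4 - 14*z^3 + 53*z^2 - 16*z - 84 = (z - 7)*(z - 6)*(z - 2)*(z + 1)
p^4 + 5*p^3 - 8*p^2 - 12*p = p*(p - 2)*(p + 1)*(p + 6)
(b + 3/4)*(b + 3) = b^2 + 15*b/4 + 9/4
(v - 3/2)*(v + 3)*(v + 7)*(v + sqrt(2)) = v^4 + sqrt(2)*v^3 + 17*v^3/2 + 6*v^2 + 17*sqrt(2)*v^2/2 - 63*v/2 + 6*sqrt(2)*v - 63*sqrt(2)/2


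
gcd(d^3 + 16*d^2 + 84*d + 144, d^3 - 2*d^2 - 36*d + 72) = d + 6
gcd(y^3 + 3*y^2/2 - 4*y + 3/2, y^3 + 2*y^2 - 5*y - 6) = y + 3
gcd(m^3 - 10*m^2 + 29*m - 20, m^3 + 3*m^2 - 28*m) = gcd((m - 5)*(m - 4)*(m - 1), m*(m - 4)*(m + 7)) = m - 4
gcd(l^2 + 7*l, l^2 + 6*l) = l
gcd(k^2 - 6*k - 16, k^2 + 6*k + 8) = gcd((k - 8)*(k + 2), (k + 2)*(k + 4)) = k + 2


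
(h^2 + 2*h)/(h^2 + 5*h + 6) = h/(h + 3)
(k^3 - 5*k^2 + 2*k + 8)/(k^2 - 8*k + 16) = (k^2 - k - 2)/(k - 4)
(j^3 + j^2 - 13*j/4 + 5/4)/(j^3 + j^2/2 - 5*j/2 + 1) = (j + 5/2)/(j + 2)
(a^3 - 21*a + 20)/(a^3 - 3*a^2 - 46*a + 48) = (a^2 + a - 20)/(a^2 - 2*a - 48)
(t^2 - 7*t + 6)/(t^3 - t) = (t - 6)/(t*(t + 1))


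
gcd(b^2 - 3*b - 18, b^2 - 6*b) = b - 6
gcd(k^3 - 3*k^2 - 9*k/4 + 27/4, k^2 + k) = 1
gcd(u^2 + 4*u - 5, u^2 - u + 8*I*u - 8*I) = u - 1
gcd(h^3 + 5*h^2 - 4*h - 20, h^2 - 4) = h^2 - 4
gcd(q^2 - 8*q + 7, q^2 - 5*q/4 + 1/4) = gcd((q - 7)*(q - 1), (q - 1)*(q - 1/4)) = q - 1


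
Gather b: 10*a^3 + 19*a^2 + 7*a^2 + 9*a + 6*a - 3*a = 10*a^3 + 26*a^2 + 12*a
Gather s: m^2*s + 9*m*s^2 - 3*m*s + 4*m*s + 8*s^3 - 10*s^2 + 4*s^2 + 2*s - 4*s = 8*s^3 + s^2*(9*m - 6) + s*(m^2 + m - 2)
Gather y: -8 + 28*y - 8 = 28*y - 16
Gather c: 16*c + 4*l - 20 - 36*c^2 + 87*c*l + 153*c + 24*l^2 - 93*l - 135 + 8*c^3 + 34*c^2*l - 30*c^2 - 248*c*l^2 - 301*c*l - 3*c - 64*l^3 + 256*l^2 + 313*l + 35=8*c^3 + c^2*(34*l - 66) + c*(-248*l^2 - 214*l + 166) - 64*l^3 + 280*l^2 + 224*l - 120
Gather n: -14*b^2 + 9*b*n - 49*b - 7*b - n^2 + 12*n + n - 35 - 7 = -14*b^2 - 56*b - n^2 + n*(9*b + 13) - 42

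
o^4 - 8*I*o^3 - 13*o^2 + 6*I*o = o*(o - 6*I)*(o - I)^2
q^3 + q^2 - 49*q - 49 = (q - 7)*(q + 1)*(q + 7)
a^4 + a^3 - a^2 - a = a*(a - 1)*(a + 1)^2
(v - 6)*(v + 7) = v^2 + v - 42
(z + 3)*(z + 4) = z^2 + 7*z + 12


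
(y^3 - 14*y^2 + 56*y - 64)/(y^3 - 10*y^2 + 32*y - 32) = (y - 8)/(y - 4)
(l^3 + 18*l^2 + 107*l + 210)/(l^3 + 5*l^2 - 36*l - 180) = (l + 7)/(l - 6)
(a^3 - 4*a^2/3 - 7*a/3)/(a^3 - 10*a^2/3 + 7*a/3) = (a + 1)/(a - 1)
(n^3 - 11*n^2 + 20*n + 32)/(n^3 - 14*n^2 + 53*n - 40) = (n^2 - 3*n - 4)/(n^2 - 6*n + 5)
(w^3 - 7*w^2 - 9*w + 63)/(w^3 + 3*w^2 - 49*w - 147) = (w - 3)/(w + 7)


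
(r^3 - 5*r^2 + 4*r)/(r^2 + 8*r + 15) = r*(r^2 - 5*r + 4)/(r^2 + 8*r + 15)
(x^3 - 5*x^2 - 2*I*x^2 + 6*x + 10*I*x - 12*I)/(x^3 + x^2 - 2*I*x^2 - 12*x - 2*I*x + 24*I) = (x - 2)/(x + 4)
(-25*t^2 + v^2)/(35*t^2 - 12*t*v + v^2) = (-5*t - v)/(7*t - v)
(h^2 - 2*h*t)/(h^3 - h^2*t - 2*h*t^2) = 1/(h + t)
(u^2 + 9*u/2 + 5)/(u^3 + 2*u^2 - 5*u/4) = 2*(u + 2)/(u*(2*u - 1))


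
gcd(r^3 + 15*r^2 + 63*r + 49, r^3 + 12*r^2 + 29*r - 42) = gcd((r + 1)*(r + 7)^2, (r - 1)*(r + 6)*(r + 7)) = r + 7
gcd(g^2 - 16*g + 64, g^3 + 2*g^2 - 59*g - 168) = g - 8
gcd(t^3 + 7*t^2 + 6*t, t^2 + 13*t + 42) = t + 6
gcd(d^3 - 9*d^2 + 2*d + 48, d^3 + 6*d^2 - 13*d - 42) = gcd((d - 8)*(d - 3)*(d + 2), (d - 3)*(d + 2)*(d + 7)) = d^2 - d - 6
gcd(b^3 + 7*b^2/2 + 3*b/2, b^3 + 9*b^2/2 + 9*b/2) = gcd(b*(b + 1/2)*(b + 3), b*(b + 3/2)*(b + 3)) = b^2 + 3*b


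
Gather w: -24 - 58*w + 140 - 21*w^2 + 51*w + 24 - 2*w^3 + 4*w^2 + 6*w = -2*w^3 - 17*w^2 - w + 140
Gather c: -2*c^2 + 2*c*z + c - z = -2*c^2 + c*(2*z + 1) - z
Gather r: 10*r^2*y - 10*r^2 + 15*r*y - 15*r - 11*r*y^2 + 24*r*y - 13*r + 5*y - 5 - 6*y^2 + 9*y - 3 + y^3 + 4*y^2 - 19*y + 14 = r^2*(10*y - 10) + r*(-11*y^2 + 39*y - 28) + y^3 - 2*y^2 - 5*y + 6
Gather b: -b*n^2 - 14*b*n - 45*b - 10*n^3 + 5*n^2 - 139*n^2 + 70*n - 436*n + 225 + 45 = b*(-n^2 - 14*n - 45) - 10*n^3 - 134*n^2 - 366*n + 270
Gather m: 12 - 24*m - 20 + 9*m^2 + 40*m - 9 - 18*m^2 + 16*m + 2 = -9*m^2 + 32*m - 15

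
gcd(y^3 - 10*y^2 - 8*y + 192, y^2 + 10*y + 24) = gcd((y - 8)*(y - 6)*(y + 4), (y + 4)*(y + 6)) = y + 4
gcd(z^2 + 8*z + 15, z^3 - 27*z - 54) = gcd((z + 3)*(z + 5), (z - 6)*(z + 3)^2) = z + 3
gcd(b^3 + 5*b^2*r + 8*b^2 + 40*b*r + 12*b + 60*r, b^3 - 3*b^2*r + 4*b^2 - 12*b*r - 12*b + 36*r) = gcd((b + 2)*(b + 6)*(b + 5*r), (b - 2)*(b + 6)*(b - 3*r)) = b + 6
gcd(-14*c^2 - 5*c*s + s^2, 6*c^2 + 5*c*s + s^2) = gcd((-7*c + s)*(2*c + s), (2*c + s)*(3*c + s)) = 2*c + s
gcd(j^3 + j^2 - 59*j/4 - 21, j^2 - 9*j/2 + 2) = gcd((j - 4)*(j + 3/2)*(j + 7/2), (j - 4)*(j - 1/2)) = j - 4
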